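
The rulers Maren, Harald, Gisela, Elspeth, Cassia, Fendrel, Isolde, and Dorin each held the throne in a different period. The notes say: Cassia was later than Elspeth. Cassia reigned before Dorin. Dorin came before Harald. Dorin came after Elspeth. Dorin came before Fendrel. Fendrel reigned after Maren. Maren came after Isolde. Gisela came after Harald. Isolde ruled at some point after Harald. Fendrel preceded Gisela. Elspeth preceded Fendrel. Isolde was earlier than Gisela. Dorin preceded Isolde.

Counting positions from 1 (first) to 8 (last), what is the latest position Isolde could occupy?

Isolde must come before Fendrel, Gisela, and Maren — 3 rulers forced after them.
Everything else can be placed before Isolde in some valid order, so Isolde can sit as late as position 8 − 3 = 5.

5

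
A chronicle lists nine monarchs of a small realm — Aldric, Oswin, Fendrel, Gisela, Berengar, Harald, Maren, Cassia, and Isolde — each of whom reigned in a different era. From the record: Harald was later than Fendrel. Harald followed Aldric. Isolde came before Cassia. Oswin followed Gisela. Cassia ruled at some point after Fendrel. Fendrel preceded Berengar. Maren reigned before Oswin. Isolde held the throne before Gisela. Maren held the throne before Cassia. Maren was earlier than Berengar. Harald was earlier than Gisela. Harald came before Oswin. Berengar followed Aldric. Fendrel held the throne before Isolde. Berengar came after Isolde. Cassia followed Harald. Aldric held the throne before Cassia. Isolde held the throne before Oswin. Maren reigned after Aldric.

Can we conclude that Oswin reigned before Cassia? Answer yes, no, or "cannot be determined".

No chain of stated constraints runs from Oswin to Cassia, and none runs from Cassia to Oswin either.
So the relative order of Oswin and Cassia is not fixed by the given facts.

cannot be determined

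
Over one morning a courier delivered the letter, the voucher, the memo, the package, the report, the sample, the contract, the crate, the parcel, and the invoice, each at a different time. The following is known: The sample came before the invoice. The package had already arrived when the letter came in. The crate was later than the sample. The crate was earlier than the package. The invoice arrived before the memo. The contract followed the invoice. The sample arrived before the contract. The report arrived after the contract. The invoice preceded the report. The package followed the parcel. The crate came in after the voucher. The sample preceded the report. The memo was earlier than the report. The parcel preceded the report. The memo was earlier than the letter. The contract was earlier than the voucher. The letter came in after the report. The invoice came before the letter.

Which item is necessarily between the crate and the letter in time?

the package

Tracing the constraints gives the crate → the package → the letter, so the package sits after the crate and before the letter.
No other item is forced both after the crate and before the letter.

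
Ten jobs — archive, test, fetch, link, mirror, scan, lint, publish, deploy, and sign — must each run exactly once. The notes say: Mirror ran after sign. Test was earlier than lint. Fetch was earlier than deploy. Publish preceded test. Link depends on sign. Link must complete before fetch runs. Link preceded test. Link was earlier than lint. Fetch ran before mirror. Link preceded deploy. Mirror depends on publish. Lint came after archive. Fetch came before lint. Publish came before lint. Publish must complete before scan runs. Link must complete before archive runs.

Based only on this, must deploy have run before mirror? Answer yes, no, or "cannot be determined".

No chain of stated constraints runs from deploy to mirror, and none runs from mirror to deploy either.
So the relative order of deploy and mirror is not fixed by the given facts.

cannot be determined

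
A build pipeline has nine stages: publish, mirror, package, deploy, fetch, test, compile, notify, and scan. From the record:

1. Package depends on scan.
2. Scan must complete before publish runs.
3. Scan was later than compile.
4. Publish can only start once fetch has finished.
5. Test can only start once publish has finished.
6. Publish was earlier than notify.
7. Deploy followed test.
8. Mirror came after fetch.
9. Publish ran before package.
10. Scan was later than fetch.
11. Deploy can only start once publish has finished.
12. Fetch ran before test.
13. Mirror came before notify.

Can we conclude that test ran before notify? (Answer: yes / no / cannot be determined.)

No chain of stated constraints runs from test to notify, and none runs from notify to test either.
So the relative order of test and notify is not fixed by the given facts.

cannot be determined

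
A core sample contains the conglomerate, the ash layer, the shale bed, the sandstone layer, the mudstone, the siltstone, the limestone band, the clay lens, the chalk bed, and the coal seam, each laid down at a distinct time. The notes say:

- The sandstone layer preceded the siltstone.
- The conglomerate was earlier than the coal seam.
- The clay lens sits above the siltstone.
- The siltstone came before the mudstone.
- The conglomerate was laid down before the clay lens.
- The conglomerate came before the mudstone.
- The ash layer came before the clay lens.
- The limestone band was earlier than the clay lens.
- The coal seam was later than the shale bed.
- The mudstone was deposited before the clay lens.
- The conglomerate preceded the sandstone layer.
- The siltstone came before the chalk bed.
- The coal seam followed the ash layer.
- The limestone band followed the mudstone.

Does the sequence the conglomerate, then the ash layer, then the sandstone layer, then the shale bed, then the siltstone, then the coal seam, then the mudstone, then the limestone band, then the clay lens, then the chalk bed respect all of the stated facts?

Check each stated constraint against the proposed order — e.g. the ash layer is ahead of the clay lens; the conglomerate is ahead of the clay lens. Every pair is in the required order; nothing is violated.

yes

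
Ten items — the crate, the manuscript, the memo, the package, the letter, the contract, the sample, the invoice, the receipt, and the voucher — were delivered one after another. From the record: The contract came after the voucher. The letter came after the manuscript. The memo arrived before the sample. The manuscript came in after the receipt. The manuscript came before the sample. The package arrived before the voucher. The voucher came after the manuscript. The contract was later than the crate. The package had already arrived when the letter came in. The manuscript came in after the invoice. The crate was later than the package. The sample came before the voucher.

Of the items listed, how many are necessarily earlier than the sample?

4

Directly stated before the sample: the manuscript and the memo.
The invoice reaches the sample via the invoice → the manuscript → the sample.
The receipt reaches the sample via the receipt → the manuscript → the sample.
No chain forces the contract (or any of the others) ahead of the sample.
That's the invoice, the manuscript, the memo, and the receipt — 4 in all.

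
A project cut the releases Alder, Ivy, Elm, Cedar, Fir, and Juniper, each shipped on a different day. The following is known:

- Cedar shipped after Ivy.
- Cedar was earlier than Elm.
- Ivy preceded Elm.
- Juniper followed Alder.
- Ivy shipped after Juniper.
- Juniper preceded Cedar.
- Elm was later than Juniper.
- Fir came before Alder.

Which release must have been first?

Fir has a chain of constraints placing it before every other release, so Fir must be first.

Fir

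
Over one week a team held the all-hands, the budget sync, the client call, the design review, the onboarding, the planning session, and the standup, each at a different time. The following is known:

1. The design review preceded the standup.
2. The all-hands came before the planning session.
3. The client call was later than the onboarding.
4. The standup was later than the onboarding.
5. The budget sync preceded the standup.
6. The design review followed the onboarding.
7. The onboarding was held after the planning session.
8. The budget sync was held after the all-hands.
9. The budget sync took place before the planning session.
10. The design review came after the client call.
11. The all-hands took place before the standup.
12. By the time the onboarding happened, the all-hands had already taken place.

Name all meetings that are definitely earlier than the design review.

the all-hands, the budget sync, the client call, the onboarding, the planning session

Directly stated before the design review: the client call and the onboarding.
The all-hands reaches the design review via the all-hands → the onboarding → the design review.
The budget sync reaches the design review via the budget sync → the planning session → the onboarding → the design review.
The planning session reaches the design review via the planning session → the onboarding → the design review.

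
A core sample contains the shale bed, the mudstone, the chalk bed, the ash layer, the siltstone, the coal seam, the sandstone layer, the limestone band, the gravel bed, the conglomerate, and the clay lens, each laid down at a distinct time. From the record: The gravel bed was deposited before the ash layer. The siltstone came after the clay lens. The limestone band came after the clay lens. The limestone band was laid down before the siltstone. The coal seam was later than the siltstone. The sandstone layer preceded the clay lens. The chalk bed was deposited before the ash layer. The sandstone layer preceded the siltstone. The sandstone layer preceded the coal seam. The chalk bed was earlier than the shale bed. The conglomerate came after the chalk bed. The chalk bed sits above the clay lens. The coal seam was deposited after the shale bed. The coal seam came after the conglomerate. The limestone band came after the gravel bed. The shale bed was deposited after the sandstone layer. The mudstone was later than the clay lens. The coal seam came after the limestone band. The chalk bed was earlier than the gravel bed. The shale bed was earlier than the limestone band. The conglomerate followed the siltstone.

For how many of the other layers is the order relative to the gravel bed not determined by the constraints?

2

Forced before the gravel bed: the chalk bed, the clay lens, and the sandstone layer; forced after the gravel bed: the ash layer, the coal seam, the conglomerate, the limestone band, and the siltstone.
That leaves the mudstone and the shale bed with no forced order relative to the gravel bed — 2.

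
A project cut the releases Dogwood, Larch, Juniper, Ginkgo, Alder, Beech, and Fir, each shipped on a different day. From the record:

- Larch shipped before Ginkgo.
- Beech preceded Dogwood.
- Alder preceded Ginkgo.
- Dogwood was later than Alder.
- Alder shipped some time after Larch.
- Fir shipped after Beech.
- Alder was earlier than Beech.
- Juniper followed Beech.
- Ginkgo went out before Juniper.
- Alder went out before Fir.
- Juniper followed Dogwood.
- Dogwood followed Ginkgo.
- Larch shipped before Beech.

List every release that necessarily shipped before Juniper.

Directly stated before Juniper: Beech, Dogwood, and Ginkgo.
Alder reaches Juniper via Alder → Beech → Juniper.
Larch reaches Juniper via Larch → Beech → Juniper.

Alder, Beech, Dogwood, Ginkgo, Larch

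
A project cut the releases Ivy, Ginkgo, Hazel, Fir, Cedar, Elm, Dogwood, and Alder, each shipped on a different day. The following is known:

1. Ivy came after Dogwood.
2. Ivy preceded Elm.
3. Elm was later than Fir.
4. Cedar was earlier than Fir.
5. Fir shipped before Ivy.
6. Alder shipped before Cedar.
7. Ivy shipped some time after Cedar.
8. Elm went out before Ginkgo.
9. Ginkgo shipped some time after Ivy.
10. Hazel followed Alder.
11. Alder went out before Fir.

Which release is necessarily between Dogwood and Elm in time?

Ivy

Tracing the constraints gives Dogwood → Ivy → Elm, so Ivy sits after Dogwood and before Elm.
No other release is forced both after Dogwood and before Elm.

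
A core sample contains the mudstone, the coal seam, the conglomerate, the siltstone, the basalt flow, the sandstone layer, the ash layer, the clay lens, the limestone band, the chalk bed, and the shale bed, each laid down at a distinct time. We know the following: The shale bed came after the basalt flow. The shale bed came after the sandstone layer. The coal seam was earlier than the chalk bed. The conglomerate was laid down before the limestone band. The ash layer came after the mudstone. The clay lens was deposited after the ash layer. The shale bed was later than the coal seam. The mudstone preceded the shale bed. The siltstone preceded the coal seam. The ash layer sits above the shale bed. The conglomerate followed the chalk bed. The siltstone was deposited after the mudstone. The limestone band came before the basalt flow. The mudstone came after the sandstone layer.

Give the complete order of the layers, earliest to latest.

the sandstone layer, the mudstone, the siltstone, the coal seam, the chalk bed, the conglomerate, the limestone band, the basalt flow, the shale bed, the ash layer, the clay lens

The constraints fix every adjacent pair, so only one ordering works:
the sandstone layer → the mudstone → the siltstone → the coal seam → the chalk bed → the conglomerate → the limestone band → the basalt flow → the shale bed → the ash layer → the clay lens.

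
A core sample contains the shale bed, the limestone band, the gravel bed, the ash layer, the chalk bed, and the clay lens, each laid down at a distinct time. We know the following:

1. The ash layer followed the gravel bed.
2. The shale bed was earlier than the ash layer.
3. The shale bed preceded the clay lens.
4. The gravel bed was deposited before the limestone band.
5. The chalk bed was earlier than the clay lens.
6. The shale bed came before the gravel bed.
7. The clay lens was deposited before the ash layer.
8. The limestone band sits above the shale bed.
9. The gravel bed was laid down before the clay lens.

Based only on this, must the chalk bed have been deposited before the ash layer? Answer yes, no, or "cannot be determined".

Chain the constraints: the chalk bed → the clay lens → the ash layer. Each link is directly stated, so the chalk bed comes before the ash layer.

yes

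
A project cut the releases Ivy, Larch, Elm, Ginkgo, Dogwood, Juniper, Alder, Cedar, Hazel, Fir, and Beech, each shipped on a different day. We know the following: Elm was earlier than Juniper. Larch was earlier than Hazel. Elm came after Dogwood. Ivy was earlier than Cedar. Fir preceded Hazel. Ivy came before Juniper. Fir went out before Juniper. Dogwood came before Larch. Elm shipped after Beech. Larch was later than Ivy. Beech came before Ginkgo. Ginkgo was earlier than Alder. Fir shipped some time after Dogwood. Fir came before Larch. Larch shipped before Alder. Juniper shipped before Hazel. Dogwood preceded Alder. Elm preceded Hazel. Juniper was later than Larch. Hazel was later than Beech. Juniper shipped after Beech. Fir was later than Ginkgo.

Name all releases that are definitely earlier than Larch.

Beech, Dogwood, Fir, Ginkgo, Ivy

Directly stated before Larch: Dogwood, Fir, and Ivy.
Beech reaches Larch via Beech → Ginkgo → Fir → Larch.
Ginkgo reaches Larch via Ginkgo → Fir → Larch.
No chain forces Hazel (or any of the others) ahead of Larch.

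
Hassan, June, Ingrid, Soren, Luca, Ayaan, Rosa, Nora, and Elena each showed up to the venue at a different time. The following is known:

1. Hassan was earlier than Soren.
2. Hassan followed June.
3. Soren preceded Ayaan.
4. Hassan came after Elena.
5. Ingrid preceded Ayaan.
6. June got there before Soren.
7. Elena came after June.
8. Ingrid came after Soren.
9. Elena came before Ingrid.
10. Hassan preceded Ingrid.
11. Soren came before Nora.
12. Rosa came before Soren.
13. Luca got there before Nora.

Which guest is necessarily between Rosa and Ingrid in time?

Tracing the constraints gives Rosa → Soren → Ingrid, so Soren sits after Rosa and before Ingrid.
No other guest is forced both after Rosa and before Ingrid.

Soren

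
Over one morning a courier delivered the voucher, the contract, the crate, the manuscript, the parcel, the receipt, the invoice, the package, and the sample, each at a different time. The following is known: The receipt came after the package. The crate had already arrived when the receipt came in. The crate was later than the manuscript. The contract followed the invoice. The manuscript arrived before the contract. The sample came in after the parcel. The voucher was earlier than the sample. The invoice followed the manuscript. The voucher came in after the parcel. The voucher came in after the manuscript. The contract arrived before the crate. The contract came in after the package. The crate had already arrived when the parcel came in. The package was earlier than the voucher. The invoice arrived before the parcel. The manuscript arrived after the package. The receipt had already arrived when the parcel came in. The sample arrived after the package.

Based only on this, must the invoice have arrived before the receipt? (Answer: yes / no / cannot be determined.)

yes

Chain the constraints: the invoice → the contract → the crate → the receipt. Each link is directly stated, so the invoice comes before the receipt.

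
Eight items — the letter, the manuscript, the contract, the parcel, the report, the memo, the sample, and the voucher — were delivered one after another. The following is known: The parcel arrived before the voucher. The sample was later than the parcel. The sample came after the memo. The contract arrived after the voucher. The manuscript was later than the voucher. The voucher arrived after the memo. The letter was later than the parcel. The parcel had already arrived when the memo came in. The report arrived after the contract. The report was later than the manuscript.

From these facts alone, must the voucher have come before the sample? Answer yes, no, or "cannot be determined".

No chain of stated constraints runs from the voucher to the sample, and none runs from the sample to the voucher either.
So the relative order of the voucher and the sample is not fixed by the given facts.

cannot be determined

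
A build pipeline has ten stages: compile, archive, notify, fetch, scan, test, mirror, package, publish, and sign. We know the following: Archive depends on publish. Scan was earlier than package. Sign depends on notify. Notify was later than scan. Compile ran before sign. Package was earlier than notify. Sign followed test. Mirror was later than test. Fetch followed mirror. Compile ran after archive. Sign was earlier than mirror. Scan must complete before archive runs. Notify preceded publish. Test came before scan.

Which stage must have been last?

Every other stage has a chain of constraints placing it before fetch, so fetch is last.

fetch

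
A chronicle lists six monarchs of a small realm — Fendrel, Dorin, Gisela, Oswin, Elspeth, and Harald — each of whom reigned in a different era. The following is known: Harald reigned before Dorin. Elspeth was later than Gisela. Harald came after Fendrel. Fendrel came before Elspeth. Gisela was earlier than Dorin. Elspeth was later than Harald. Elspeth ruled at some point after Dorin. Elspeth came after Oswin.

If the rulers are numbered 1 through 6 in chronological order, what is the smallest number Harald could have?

Fendrel must come before Harald — 1 forced predecessor.
Nothing else is forced ahead of Harald, so their earliest slot is position 1 + 1 = 2.

2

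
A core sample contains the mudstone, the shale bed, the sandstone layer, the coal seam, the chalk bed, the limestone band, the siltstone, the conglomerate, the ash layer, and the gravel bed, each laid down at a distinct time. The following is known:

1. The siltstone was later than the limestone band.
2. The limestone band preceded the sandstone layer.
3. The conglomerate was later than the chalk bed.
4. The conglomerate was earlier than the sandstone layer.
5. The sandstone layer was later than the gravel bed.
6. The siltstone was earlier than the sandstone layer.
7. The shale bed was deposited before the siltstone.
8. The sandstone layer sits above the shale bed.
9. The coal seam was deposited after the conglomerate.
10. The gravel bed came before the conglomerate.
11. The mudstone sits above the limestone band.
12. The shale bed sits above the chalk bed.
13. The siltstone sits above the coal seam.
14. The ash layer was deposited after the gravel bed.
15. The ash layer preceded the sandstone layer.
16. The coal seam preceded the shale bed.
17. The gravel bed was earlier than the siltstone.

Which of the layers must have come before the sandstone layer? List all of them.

the ash layer, the chalk bed, the coal seam, the conglomerate, the gravel bed, the limestone band, the shale bed, the siltstone

Directly stated before the sandstone layer: the ash layer, the conglomerate, the gravel bed, the limestone band, the shale bed, and the siltstone.
The chalk bed reaches the sandstone layer via the chalk bed → the conglomerate → the sandstone layer.
The coal seam reaches the sandstone layer via the coal seam → the siltstone → the sandstone layer.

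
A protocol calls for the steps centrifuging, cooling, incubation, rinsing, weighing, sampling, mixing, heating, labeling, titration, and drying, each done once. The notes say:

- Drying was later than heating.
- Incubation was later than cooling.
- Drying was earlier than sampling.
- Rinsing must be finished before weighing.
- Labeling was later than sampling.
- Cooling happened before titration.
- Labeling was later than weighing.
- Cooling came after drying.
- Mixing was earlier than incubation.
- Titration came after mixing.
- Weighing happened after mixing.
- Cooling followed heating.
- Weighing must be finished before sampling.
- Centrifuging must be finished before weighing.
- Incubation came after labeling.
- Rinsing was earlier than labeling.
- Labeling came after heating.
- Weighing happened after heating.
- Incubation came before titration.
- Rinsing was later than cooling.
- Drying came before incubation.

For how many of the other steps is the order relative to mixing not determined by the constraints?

5

Forced after mixing: incubation, labeling, sampling, titration, and weighing.
That leaves centrifuging, cooling, drying, heating, and rinsing with no forced order relative to mixing — 5.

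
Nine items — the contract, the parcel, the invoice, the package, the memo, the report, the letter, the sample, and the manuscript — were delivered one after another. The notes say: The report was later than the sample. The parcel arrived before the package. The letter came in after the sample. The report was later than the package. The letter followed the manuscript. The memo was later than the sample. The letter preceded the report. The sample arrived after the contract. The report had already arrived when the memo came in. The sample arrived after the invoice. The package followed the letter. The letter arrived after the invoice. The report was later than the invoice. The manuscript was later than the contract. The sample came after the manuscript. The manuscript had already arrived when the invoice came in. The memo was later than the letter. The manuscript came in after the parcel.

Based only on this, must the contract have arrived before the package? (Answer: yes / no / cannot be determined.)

yes

Chain the constraints: the contract → the manuscript → the letter → the package. Each link is directly stated, so the contract comes before the package.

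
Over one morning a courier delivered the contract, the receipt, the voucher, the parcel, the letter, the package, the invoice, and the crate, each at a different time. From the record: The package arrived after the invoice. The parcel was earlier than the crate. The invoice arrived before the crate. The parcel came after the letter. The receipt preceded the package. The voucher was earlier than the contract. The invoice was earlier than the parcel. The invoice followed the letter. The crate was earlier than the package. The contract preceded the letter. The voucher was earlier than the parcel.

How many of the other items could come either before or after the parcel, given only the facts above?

Forced before the parcel: the contract, the invoice, the letter, and the voucher; forced after the parcel: the crate and the package.
That leaves the receipt with no forced order relative to the parcel — 1.

1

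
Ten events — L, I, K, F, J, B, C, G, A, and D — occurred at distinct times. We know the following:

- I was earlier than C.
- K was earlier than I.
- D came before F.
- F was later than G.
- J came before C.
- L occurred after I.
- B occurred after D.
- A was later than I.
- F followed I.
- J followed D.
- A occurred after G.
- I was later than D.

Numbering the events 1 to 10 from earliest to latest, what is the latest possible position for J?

9

J must come before C — 1 event forced after it.
Everything else can be placed before J in some valid order, so J can sit as late as position 10 − 1 = 9.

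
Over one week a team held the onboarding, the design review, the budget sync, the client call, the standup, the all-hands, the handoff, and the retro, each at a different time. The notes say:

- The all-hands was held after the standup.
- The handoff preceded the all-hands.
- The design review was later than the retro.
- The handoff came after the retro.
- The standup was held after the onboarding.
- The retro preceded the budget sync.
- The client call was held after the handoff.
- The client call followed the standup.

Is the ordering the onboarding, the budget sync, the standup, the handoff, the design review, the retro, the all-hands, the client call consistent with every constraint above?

The constraints require the retro before the design review, but in the proposed sequence the design review appears ahead of the retro. That one violation is enough.

no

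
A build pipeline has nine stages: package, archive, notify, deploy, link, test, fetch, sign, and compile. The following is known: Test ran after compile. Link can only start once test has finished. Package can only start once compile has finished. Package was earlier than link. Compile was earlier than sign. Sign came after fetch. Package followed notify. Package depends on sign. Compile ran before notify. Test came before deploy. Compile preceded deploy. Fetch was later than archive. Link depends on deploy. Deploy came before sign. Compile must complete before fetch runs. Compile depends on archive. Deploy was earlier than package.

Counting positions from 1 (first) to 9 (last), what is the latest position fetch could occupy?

6

Fetch must come before link, package, and sign — 3 stages forced after it.
Everything else can be placed before fetch in some valid order, so fetch can sit as late as position 9 − 3 = 6.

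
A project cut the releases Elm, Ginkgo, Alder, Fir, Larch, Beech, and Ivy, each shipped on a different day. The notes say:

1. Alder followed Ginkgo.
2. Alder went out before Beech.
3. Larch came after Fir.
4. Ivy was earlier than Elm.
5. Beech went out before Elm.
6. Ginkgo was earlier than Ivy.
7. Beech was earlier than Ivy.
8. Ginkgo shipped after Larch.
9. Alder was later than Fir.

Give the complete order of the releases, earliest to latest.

Fir, Larch, Ginkgo, Alder, Beech, Ivy, Elm

The constraints fix every adjacent pair, so only one ordering works:
Fir → Larch → Ginkgo → Alder → Beech → Ivy → Elm.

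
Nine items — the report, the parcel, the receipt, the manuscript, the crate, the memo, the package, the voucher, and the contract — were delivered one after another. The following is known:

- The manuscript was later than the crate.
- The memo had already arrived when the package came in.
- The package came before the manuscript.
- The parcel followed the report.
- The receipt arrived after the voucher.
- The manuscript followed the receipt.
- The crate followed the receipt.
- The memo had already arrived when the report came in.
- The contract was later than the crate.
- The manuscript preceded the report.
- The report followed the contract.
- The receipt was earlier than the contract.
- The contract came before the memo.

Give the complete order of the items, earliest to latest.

the voucher, the receipt, the crate, the contract, the memo, the package, the manuscript, the report, the parcel

The constraints fix every adjacent pair, so only one ordering works:
the voucher → the receipt → the crate → the contract → the memo → the package → the manuscript → the report → the parcel.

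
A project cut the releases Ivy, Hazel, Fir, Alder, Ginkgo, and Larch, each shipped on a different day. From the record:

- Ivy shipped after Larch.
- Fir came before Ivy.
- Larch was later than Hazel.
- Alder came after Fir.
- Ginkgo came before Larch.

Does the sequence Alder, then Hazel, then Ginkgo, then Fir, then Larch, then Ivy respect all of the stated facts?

The constraints require Fir before Alder, but in the proposed sequence Alder appears ahead of Fir. That one violation is enough.

no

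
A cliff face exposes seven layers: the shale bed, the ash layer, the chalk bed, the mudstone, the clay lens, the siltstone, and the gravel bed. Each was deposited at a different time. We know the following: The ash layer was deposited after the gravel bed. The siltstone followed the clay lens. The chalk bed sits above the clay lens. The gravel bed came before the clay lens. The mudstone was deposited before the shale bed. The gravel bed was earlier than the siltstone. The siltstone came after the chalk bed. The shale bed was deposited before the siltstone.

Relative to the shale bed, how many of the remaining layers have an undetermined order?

Forced before the shale bed: the mudstone; forced after the shale bed: the siltstone.
That leaves the ash layer, the chalk bed, the clay lens, and the gravel bed with no forced order relative to the shale bed — 4.

4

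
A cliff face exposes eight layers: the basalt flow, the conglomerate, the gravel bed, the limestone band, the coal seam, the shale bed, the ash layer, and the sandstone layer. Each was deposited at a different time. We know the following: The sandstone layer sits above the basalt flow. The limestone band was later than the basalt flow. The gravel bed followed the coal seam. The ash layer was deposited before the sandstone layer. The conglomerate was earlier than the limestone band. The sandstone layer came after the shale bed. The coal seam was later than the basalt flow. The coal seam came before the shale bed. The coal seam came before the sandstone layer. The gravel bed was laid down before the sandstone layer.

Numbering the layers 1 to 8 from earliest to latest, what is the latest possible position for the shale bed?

The shale bed must come before the sandstone layer — 1 layer forced after it.
Everything else can be placed before the shale bed in some valid order, so the shale bed can sit as late as position 8 − 1 = 7.

7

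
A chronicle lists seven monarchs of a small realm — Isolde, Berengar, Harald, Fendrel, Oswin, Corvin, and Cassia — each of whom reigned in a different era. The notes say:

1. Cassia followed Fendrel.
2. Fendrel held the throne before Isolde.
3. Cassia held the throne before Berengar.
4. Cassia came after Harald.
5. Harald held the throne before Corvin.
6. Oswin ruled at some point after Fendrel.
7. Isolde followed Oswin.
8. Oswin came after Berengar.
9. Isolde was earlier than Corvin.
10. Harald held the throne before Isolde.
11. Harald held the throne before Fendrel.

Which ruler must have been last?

Corvin

Every other ruler has a chain of constraints placing them before Corvin, so Corvin is last.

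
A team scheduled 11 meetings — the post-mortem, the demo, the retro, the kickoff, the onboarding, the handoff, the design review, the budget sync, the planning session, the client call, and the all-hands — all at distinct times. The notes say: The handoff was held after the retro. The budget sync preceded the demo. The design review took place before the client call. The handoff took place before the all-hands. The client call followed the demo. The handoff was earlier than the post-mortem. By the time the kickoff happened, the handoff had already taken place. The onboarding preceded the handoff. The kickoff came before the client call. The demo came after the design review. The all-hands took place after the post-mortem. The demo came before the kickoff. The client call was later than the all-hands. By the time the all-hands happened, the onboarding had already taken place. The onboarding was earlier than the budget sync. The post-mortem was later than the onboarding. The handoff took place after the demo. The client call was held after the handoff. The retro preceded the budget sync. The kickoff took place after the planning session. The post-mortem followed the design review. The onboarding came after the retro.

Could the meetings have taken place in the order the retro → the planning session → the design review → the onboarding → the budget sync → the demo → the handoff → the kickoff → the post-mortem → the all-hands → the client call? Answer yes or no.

yes

Check each stated constraint against the proposed order — e.g. the design review is ahead of the post-mortem; the design review is ahead of the client call. Every pair is in the required order; nothing is violated.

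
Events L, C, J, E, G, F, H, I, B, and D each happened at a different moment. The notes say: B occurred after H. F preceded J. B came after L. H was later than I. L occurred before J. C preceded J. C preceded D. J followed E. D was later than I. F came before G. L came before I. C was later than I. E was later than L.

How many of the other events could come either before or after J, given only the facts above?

4

Forced before J: C, E, F, I, and L.
That leaves B, D, G, and H with no forced order relative to J — 4.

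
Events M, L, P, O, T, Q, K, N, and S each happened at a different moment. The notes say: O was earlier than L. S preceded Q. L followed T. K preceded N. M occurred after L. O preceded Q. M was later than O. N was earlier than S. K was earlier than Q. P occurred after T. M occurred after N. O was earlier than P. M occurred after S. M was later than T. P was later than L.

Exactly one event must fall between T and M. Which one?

L

Tracing the constraints gives T → L → M, so L sits after T and before M.
No other event is forced both after T and before M.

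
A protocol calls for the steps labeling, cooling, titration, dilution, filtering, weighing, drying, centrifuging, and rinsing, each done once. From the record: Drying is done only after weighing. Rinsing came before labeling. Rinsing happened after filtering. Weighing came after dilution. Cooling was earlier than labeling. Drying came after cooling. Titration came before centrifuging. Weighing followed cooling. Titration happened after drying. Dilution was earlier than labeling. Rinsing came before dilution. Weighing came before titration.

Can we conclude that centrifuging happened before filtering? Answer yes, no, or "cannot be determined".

no

Tracing the constraints gives filtering → rinsing → dilution → weighing → titration → centrifuging, so filtering must come before centrifuging.
That means centrifuging cannot be before filtering.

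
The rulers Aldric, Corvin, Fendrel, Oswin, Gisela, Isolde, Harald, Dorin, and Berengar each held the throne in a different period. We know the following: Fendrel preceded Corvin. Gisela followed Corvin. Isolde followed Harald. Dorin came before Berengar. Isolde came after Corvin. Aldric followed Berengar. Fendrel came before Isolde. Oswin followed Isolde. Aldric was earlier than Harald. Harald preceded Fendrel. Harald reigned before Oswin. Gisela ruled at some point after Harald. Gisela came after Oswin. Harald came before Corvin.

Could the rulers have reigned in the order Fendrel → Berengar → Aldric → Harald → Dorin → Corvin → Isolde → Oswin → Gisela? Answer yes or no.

The constraints require Dorin before Berengar, but in the proposed sequence Berengar appears ahead of Dorin. That one violation is enough.

no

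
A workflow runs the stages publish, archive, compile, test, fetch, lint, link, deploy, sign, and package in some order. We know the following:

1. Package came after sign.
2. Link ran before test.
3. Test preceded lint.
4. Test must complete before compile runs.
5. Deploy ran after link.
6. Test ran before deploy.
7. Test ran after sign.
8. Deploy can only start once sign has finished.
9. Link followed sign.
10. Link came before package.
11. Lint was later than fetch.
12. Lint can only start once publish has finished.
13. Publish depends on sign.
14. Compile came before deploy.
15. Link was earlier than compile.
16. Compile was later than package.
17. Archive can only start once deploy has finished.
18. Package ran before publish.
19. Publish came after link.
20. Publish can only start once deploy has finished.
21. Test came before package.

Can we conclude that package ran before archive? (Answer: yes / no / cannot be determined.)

yes

Chain the constraints: package → compile → deploy → archive. Each link is directly stated, so package comes before archive.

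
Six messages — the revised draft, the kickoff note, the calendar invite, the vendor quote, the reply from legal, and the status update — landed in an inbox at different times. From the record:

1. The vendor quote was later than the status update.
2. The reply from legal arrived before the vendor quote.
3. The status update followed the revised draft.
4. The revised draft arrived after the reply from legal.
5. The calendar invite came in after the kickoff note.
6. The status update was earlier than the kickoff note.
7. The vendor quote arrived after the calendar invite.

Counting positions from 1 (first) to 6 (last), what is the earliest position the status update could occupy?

3

The reply from legal and the revised draft must both come before the status update — 2 forced predecessors.
Nothing else is forced ahead of the status update, so its earliest slot is position 2 + 1 = 3.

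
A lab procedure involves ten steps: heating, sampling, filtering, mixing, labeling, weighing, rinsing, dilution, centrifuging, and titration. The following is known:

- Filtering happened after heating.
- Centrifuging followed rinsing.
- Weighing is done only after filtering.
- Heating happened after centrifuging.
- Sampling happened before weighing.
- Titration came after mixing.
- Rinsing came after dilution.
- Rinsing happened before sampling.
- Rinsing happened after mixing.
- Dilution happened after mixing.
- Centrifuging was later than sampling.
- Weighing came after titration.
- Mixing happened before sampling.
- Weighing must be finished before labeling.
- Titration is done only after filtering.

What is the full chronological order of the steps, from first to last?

The constraints fix every adjacent pair, so only one ordering works:
mixing → dilution → rinsing → sampling → centrifuging → heating → filtering → titration → weighing → labeling.

mixing, dilution, rinsing, sampling, centrifuging, heating, filtering, titration, weighing, labeling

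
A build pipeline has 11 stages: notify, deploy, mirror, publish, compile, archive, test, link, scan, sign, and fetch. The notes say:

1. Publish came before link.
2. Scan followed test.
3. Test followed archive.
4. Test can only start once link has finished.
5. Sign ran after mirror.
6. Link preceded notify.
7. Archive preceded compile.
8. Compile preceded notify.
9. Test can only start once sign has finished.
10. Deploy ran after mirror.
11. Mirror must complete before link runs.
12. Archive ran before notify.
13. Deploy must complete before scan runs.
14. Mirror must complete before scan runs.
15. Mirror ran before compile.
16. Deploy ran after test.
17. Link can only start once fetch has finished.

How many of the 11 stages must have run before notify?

Directly stated before notify: archive, compile, and link.
Fetch reaches notify via fetch → link → notify.
Mirror reaches notify via mirror → compile → notify.
Publish reaches notify via publish → link → notify.
No chain forces test (or any of the others) ahead of notify.
That's archive, compile, fetch, link, mirror, and publish — 6 in all.

6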